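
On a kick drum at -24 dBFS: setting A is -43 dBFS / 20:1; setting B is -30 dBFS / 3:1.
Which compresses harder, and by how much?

A, by 14.05 dB

A: 19 dB over, compressed to 0.95 dB over, so 18.05 dB of GR.
B: 6 dB over, compressed to 2 dB over, so 4 dB of GR.
Difference: 14.05 dB in favour of A.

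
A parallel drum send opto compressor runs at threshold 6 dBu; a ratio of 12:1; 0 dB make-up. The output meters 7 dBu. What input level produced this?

18 dBu

Post-compression overshoot = 7 − 6 = 1 dB.
Before 12:1 compression the overshoot was 1 × 12 = 12 dB, so input = 6 + 12 = 18 dBu.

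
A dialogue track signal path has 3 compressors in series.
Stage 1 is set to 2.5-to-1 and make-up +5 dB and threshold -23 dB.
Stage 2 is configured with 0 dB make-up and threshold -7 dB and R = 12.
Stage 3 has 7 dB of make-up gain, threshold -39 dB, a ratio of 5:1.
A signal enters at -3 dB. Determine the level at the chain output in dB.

-26.2 dB

Stage 1: overshoot 20 dB → 20/2.5 = 8 dB → -15 dB; +5 dB make-up → -10 dB.
Stage 2: below threshold (-10 ≤ -7); passes unchanged; output -10 dB.
Stage 3: -10 dB is 29 dB over -39 dB; at 5:1 that becomes 5.8 dB over, giving -33.2 dB; +7 dB make-up → -26.2 dB.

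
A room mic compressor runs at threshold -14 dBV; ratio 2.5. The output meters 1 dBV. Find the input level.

23.5 dBV

That's 15 dB above the -14 dBV threshold.
Undo the ratio: input overshoot = 15 × 2.5 = 37.5 dB, giving input = 23.5 dBV.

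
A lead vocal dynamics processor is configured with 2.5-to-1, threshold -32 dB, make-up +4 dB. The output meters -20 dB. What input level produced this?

Stripping the +4 dB make-up gives -24 dB at the gain stage.
That's 8 dB above the -32 dB threshold.
Undo the ratio: input overshoot = 8 × 2.5 = 20 dB, giving input = -12 dB.

-12 dB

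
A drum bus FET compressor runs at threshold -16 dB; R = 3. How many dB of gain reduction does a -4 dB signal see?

-4 dB exceeds the threshold by 12 dB.
A 3:1 ratio leaves 4 dB of that excess.
Gain reduction = 12 − 4 = 8 dB.

8 dB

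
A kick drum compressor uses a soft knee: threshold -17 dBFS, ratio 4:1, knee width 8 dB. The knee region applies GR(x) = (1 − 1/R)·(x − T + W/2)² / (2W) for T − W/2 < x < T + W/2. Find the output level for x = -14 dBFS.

x − T + W/2 = -14 − (-17) + 4 = 7.
GR = (1 − 1/4) × 7² / 16 = 0.75 × 49 / 16 = 2.296875 dB.
Output = -14 − 2.296875 = -16.296875 dBFS.

-16.296875 dBFS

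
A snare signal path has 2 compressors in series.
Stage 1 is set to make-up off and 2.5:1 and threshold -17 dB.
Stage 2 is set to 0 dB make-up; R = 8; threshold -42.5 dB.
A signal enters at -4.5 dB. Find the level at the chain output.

-38.6875 dB

Stage 1: -4.5 dB is 12.5 dB over -17 dB; at 2.5:1 that becomes 5 dB over, giving -12 dB.
Stage 2: overshoot 30.5 dB → 30.5/8 = 3.8125 dB → -38.6875 dB.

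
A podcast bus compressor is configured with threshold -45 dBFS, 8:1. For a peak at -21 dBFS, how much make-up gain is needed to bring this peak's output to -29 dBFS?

13 dB

Without make-up, output = threshold + overshoot/8 = -45 + 3 = -42 dBFS.
Gap to target: 13 dB.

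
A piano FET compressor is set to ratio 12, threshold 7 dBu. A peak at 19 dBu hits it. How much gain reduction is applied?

11 dB

19 dBu exceeds the threshold by 12 dB.
A 12:1 ratio leaves 1 dB of that excess.
So the signal is attenuated by 12 − 1 = 11 dB.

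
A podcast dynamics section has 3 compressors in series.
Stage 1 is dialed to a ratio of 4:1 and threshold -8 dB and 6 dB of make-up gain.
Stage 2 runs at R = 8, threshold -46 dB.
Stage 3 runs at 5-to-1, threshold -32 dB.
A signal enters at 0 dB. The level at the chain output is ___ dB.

-40.25 dB

Stage 1: 8 dB above -8 dB, reduced 4:1 to 2 dB above → -6 dB; +6 dB make-up → 0 dB.
Stage 2: 46 dB above -46 dB, reduced 8:1 to 5.75 dB above → -40.25 dB.
Stage 3: -40.25 dB is at or below the -32 dB threshold — no compression; output -40.25 dB.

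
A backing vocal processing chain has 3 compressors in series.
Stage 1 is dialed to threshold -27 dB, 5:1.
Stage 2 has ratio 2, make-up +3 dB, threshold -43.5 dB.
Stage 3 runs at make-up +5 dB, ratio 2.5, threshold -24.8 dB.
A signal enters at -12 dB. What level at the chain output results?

Stage 1: 15 dB above -27 dB, reduced 5:1 to 3 dB above → -24 dB.
Stage 2: 19.5 dB above -43.5 dB, reduced 2:1 to 9.75 dB above → -33.75 dB; +3 dB make-up → -30.75 dB.
Stage 3: below threshold (-30.75 ≤ -24.8); passes unchanged; make-up brings it to -25.75 dB.

-25.75 dB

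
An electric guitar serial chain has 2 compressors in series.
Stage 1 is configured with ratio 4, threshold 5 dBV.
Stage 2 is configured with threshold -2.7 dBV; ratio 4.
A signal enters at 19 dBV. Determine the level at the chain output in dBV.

Stage 1: overshoot 14 dB → 14/4 = 3.5 dB → 8.5 dBV.
Stage 2: 8.5 dBV is 11.2 dB over -2.7 dBV; at 4:1 that becomes 2.8 dB over, giving 0.1 dBV.

0.1 dBV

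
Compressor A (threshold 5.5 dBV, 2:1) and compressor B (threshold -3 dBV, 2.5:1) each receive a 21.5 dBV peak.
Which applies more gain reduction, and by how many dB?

A: overshoot 16 dB → output overshoot 8 dB → GR 8 dB.
B: overshoot 24.5 dB → output overshoot 9.8 dB → GR 14.7 dB.
Difference: 6.7 dB in favour of B.

B, by 6.7 dB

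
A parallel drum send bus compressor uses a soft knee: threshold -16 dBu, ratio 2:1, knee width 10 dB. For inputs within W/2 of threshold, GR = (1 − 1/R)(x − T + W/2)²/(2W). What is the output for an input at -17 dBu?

x − T + W/2 = -17 − (-16) + 5 = 4.
GR = (1 − 1/2) × 4² / 20 = 0.5 × 16 / 20 = 0.4 dB.
Output = -17 − 0.4 = -17.4 dBu.

-17.4 dBu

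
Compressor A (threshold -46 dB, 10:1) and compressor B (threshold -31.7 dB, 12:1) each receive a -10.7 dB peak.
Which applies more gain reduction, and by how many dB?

A, by 12.52 dB

A: GR = 35.3 − 35.3/10 = 31.77 dB.
B: GR = 21 − 21/12 = 19.25 dB.
Difference: 12.52 dB in favour of A.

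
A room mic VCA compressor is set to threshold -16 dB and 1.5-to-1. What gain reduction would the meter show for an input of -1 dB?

5 dB

Overshoot = -1 − (-16) = 15 dB.
A 1.5:1 ratio leaves 10 dB of that excess.
GR = overshoot in − overshoot out = 15 − 10 = 5 dB.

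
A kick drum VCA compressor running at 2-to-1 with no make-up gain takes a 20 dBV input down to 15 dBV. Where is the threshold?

Input is 10 dB above T (since output overshoot × R = input overshoot: (15 − T)·2 = 20 − T gives T = 10 dBV).
Check: 10 + (20 − 10)/2 = 10 + 5 = 15 dBV. ✓

10 dBV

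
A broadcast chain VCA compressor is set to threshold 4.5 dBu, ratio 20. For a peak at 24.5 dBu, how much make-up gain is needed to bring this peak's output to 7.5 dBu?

Without make-up, output = threshold + overshoot/20 = 4.5 + 1 = 5.5 dBu.
Gap to target: 2 dB.

2 dB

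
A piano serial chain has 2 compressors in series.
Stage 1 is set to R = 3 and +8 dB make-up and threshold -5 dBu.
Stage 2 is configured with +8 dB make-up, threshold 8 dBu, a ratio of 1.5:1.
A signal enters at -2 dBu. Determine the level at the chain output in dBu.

Stage 1: -2 dBu is 3 dB over -5 dBu; at 3:1 that becomes 1 dB over, giving -4 dBu; +8 dB make-up → 4 dBu.
Stage 2: 4 dBu is at or below the 8 dBu threshold — no compression; make-up brings it to 12 dBu.

12 dBu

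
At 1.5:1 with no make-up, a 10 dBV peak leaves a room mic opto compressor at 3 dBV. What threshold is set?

-11 dBV

Gain reduction = 10 − 3 = 7 dB; output overshoot = GR / (R − 1) = 7 / 0.5 = 14 dB.
Threshold = output − output overshoot = 3 − 14 = -11 dBV.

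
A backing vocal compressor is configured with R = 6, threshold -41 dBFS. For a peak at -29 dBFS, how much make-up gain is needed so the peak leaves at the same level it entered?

10 dB

Without make-up, output = threshold + overshoot/6 = -41 + 2 = -39 dBFS.
Gap to target: 10 dB.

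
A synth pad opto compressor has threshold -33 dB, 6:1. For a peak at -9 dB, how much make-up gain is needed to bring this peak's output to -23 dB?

Overshoot 24 dB → 24/6 = 4 dB after compression, so the compressed level is -33 + 4 = -29 dB.
Make-up = target − compressed = -23 − (-29) = 6 dB.

6 dB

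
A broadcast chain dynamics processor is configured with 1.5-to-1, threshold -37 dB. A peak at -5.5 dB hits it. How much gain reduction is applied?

10.5 dB

Overshoot = -5.5 − (-37) = 31.5 dB.
A 1.5:1 ratio leaves 21 dB of that excess.
So the signal is attenuated by 31.5 − 21 = 10.5 dB.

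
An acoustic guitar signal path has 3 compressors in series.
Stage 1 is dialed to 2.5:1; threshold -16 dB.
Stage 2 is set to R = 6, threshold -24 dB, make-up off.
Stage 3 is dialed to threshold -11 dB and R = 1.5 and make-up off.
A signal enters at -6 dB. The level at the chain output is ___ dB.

-22 dB

Stage 1: 10 dB above -16 dB, reduced 2.5:1 to 4 dB above → -12 dB.
Stage 2: 12 dB above -24 dB, reduced 6:1 to 2 dB above → -22 dB.
Stage 3: below threshold (-22 ≤ -11); passes unchanged; output -22 dB.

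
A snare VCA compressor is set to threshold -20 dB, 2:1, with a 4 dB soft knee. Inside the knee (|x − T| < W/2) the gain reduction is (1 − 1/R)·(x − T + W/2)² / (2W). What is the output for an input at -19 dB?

x − T + W/2 = -19 − (-20) + 2 = 3.
GR = (1 − 1/2) × 3² / 8 = 0.5 × 9 / 8 = 0.5625 dB.
Output = -19 − 0.5625 = -19.5625 dB.

-19.5625 dB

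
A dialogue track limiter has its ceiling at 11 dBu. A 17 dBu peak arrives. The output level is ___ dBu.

11 dBu

A brickwall limiter is an ∞:1 compressor: any input above the ceiling is clamped to 11 dBu.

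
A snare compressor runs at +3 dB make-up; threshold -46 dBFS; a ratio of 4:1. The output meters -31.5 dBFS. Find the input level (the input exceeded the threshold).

0 dBFS

Remove make-up: -31.5 − 3 = -34.5 dBFS.
That's 11.5 dB above the -46 dBFS threshold.
Undo the ratio: input overshoot = 11.5 × 4 = 46 dB, giving input = 0 dBFS.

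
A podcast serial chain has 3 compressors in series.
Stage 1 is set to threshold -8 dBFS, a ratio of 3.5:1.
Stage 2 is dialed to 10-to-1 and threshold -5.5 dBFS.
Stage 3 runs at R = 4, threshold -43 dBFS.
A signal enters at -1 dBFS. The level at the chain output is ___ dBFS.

-33.75 dBFS

Stage 1: -1 dBFS is 7 dB over -8 dBFS; at 3.5:1 that becomes 2 dB over, giving -6 dBFS.
Stage 2: -6 dBFS ≤ -5.5 dBFS, so stage 2 doesn't engage; output -6 dBFS.
Stage 3: overshoot 37 dB → 37/4 = 9.25 dB → -33.75 dBFS.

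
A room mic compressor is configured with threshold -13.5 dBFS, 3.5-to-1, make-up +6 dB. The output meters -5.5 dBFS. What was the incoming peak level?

Remove make-up: -5.5 − 6 = -11.5 dBFS.
That's 2 dB above the -13.5 dBFS threshold.
Input overshoot = R × output overshoot = 7 dB → input = -13.5 + 7 = -6.5 dBFS.

-6.5 dBFS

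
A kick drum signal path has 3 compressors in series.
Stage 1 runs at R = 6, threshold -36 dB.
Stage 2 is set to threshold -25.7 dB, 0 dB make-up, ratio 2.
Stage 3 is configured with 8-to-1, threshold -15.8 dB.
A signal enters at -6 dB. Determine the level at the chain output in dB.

Stage 1: -6 dB is 30 dB over -36 dB; at 6:1 that becomes 5 dB over, giving -31 dB.
Stage 2: -31 dB is at or below the -25.7 dB threshold — no compression; output -31 dB.
Stage 3: below threshold (-31 ≤ -15.8); passes unchanged; output -31 dB.

-31 dB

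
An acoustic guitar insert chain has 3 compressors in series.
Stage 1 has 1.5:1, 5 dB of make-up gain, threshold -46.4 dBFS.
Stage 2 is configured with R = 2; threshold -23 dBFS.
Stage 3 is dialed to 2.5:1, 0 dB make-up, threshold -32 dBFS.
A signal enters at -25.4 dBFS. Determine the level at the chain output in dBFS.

Stage 1: 21 dB above -46.4 dBFS, reduced 1.5:1 to 14 dB above → -32.4 dBFS; +5 dB make-up → -27.4 dBFS.
Stage 2: -27.4 dBFS ≤ -23 dBFS, so stage 2 doesn't engage; output -27.4 dBFS.
Stage 3: 4.6 dB above -32 dBFS, reduced 2.5:1 to 1.84 dB above → -30.16 dBFS.

-30.16 dBFS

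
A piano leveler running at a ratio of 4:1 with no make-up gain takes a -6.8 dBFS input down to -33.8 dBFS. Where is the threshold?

Input is 36 dB above T (since output overshoot × R = input overshoot: (-33.8 − T)·4 = -6.8 − T gives T = -42.8 dBFS).
Check: -42.8 + (-6.8 − (-42.8))/4 = -42.8 + 9 = -33.8 dBFS. ✓

-42.8 dBFS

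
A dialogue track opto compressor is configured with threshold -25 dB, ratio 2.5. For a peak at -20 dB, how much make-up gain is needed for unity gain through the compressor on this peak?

3 dB

Without make-up, output = threshold + overshoot/2.5 = -25 + 2 = -23 dB.
Gap to target: 3 dB.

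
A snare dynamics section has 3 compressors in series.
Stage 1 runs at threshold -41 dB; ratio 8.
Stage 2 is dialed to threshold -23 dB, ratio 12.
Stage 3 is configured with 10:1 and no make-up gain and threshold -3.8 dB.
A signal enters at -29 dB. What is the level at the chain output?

-39.5 dB

Stage 1: overshoot 12 dB → 12/8 = 1.5 dB → -39.5 dB.
Stage 2: below threshold (-39.5 ≤ -23); passes unchanged; output -39.5 dB.
Stage 3: -39.5 dB ≤ -3.8 dB, so stage 3 doesn't engage; output -39.5 dB.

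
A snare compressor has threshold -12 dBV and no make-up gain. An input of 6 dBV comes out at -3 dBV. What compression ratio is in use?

Input overshoot = 6 − (-12) = 18 dB; output overshoot = -3 − (-12) = 9 dB.
Ratio = 18 / 9 = 2.

2:1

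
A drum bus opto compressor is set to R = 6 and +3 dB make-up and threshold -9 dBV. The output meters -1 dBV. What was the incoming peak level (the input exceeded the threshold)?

21 dBV

Stripping the +3 dB make-up gives -4 dBV at the gain stage.
The compressed level sits -4 − (-9) = 5 dB over threshold.
Input overshoot = R × output overshoot = 30 dB → input = -9 + 30 = 21 dBV.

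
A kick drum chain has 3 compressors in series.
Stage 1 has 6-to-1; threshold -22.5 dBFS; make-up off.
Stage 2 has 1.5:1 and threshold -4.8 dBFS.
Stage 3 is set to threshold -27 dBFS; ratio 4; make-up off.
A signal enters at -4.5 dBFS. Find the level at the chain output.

-25.125 dBFS

Stage 1: 18 dB above -22.5 dBFS, reduced 6:1 to 3 dB above → -19.5 dBFS.
Stage 2: below threshold (-19.5 ≤ -4.8); passes unchanged; output -19.5 dBFS.
Stage 3: -19.5 dBFS is 7.5 dB over -27 dBFS; at 4:1 that becomes 1.875 dB over, giving -25.125 dBFS.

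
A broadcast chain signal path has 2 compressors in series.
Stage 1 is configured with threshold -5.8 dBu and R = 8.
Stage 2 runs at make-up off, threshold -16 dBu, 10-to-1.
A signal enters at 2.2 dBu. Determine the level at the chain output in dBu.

Stage 1: overshoot 8 dB → 8/8 = 1 dB → -4.8 dBu.
Stage 2: overshoot 11.2 dB → 11.2/10 = 1.12 dB → -14.88 dBu.

-14.88 dBu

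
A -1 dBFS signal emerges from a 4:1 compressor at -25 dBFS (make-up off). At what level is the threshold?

-33 dBFS

Gain reduction = -1 − (-25) = 24 dB; output overshoot = GR / (R − 1) = 24 / 3 = 8 dB.
Threshold = output − output overshoot = -25 − 8 = -33 dBFS.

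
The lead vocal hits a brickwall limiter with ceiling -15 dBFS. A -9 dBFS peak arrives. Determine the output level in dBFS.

A brickwall limiter is an ∞:1 compressor: any input above the ceiling is clamped to -15 dBFS.

-15 dBFS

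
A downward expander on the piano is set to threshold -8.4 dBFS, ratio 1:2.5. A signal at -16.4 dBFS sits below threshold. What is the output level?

-28.4 dBFS

Below threshold, a 1:2.5 expander applies gain = (2.5−1)×(T − x) of attenuation.
(2.5−1) × 8 = 12 dB, so output = -16.4 − 12 = -28.4 dBFS.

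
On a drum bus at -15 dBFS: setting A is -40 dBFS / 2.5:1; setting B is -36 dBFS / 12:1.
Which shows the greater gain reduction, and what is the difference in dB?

A: GR = 25 − 25/2.5 = 15 dB.
B: GR = 21 − 21/12 = 19.25 dB.
B reduces 4.25 dB more.

B, by 4.25 dB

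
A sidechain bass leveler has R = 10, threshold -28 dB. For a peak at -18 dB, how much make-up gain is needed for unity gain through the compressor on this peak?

Without make-up, output = threshold + overshoot/10 = -28 + 1 = -27 dB.
Gap to target: 9 dB.

9 dB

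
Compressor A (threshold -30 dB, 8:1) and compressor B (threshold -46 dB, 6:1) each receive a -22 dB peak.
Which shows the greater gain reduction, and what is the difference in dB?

A: overshoot 8 dB → output overshoot 1 dB → GR 7 dB.
B: overshoot 24 dB → output overshoot 4 dB → GR 20 dB.
B reduces 13 dB more.

B, by 13 dB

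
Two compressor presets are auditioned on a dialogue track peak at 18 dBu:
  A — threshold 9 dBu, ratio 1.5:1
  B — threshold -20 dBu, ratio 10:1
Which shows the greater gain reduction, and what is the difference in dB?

A: 9 dB over, compressed to 6 dB over, so 3 dB of GR.
B: 38 dB over, compressed to 3.8 dB over, so 34.2 dB of GR.
B reduces 31.2 dB more.

B, by 31.2 dB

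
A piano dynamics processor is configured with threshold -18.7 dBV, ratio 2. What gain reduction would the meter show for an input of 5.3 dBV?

12 dB

5.3 dBV exceeds the threshold by 24 dB.
After 2:1 compression the overshoot becomes 24/2 = 12 dB.
Gain reduction = 24 − 12 = 12 dB.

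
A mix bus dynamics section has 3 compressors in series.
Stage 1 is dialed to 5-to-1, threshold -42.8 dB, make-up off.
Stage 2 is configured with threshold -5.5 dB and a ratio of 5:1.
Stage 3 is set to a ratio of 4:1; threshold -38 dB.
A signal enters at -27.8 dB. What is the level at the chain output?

-39.8 dB

Stage 1: overshoot 15 dB → 15/5 = 3 dB → -39.8 dB.
Stage 2: below threshold (-39.8 ≤ -5.5); passes unchanged; output -39.8 dB.
Stage 3: -39.8 dB ≤ -38 dB, so stage 3 doesn't engage; output -39.8 dB.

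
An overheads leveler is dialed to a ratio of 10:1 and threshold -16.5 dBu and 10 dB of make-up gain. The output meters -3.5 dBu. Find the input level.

13.5 dBu

Before make-up, the level was -3.5 − 10 = -13.5 dBu.
Post-compression overshoot = -13.5 − (-16.5) = 3 dB.
Undo the ratio: input overshoot = 3 × 10 = 30 dB, giving input = 13.5 dBu.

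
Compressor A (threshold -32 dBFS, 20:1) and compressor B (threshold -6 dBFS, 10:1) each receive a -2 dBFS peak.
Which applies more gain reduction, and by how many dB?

A, by 24.9 dB

A: 30 dB over, compressed to 1.5 dB over, so 28.5 dB of GR.
B: 4 dB over, compressed to 0.4 dB over, so 3.6 dB of GR.
A applies 24.9 dB more gain reduction.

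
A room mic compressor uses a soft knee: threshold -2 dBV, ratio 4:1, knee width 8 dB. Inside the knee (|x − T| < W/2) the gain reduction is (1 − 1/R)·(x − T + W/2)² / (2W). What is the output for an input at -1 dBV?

-2.171875 dBV

x − T + W/2 = -1 − (-2) + 4 = 5.
GR = (1 − 1/4) × 5² / 16 = 0.75 × 25 / 16 = 1.171875 dB.
Output = -1 − 1.171875 = -2.171875 dBV.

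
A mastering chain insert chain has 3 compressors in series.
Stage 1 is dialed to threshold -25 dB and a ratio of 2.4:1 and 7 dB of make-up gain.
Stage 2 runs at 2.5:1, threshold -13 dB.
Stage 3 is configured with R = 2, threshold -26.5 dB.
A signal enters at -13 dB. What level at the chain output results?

-19.75 dB

Stage 1: 12 dB above -25 dB, reduced 2.4:1 to 5 dB above → -20 dB; +7 dB make-up → -13 dB.
Stage 2: -13 dB ≤ -13 dB, so stage 2 doesn't engage; output -13 dB.
Stage 3: 13.5 dB above -26.5 dB, reduced 2:1 to 6.75 dB above → -19.75 dB.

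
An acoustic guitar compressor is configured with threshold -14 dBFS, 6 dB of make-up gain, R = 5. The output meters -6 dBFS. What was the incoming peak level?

-4 dBFS

Stripping the +6 dB make-up gives -12 dBFS at the gain stage.
Post-compression overshoot = -12 − (-14) = 2 dB.
Before 5:1 compression the overshoot was 2 × 5 = 10 dB, so input = -14 + 10 = -4 dBFS.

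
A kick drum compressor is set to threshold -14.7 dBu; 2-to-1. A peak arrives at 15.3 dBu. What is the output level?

0.3 dBu

Overshoot: 15.3 − (-14.7) = 30 dB.
The 30 dB excess becomes 15 dB after 2:1 reduction.
Output = -14.7 + 15 = 0.3 dBu.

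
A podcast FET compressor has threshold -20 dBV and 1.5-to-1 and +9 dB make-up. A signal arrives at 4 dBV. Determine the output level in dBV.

5 dBV

Overshoot: 4 − (-20) = 24 dB.
1.5:1 compression reduces that to 24/1.5 = 16 dB over.
So the level is -20 + 16 = -4 dBV; make-up adds 9 dB, giving 5 dBV.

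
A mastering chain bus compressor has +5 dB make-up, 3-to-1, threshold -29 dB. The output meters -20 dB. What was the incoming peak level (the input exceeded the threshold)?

-17 dB

Before make-up, the level was -20 − 5 = -25 dB.
The compressed level sits -25 − (-29) = 4 dB over threshold.
Before 3:1 compression the overshoot was 4 × 3 = 12 dB, so input = -29 + 12 = -17 dB.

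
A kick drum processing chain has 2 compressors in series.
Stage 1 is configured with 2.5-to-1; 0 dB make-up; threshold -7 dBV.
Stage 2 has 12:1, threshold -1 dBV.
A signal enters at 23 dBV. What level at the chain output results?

-0.5 dBV

Stage 1: overshoot 30 dB → 30/2.5 = 12 dB → 5 dBV.
Stage 2: 6 dB above -1 dBV, reduced 12:1 to 0.5 dB above → -0.5 dBV.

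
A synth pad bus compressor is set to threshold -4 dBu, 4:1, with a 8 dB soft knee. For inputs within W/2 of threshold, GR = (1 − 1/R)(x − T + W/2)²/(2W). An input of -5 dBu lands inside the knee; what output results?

x − T + W/2 = -5 − (-4) + 4 = 3.
GR = (1 − 1/4) × 3² / 16 = 0.75 × 9 / 16 = 0.421875 dB.
Output = -5 − 0.421875 = -5.421875 dBu.

-5.421875 dBu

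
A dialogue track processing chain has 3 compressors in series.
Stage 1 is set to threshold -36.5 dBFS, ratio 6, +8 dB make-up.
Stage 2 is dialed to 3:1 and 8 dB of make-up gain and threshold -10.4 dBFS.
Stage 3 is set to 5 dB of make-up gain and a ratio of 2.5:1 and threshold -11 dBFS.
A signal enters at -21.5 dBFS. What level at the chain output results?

-13 dBFS

Stage 1: 15 dB above -36.5 dBFS, reduced 6:1 to 2.5 dB above → -34 dBFS; +8 dB make-up → -26 dBFS.
Stage 2: -26 dBFS is at or below the -10.4 dBFS threshold — no compression; make-up brings it to -18 dBFS.
Stage 3: below threshold (-18 ≤ -11); passes unchanged; make-up brings it to -13 dBFS.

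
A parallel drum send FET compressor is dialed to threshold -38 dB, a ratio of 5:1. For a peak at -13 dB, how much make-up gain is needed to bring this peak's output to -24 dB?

Overshoot 25 dB → 25/5 = 5 dB after compression, so the compressed level is -38 + 5 = -33 dB.
Make-up = target − compressed = -24 − (-33) = 9 dB.

9 dB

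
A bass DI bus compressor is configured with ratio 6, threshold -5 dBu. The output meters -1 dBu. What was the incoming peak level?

The compressed level sits -1 − (-5) = 4 dB over threshold.
Before 6:1 compression the overshoot was 4 × 6 = 24 dB, so input = -5 + 24 = 19 dBu.

19 dBu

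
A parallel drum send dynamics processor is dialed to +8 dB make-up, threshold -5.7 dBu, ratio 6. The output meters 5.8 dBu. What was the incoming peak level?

15.3 dBu

Stripping the +8 dB make-up gives -2.2 dBu at the gain stage.
That's 3.5 dB above the -5.7 dBu threshold.
Input overshoot = R × output overshoot = 21 dB → input = -5.7 + 21 = 15.3 dBu.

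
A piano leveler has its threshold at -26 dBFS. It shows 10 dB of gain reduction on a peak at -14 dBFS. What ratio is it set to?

Input overshoot = -14 − (-26) = 12 dB.
Output overshoot = 12 − 10 = 2 dB.
Ratio = input overshoot / output overshoot = 12 / 2 = 6.

6:1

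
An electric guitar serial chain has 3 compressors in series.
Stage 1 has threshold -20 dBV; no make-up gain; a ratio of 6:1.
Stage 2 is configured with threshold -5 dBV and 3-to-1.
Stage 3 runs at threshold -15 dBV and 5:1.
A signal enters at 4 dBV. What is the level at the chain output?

-16 dBV

Stage 1: 4 dBV is 24 dB over -20 dBV; at 6:1 that becomes 4 dB over, giving -16 dBV.
Stage 2: below threshold (-16 ≤ -5); passes unchanged; output -16 dBV.
Stage 3: -16 dBV is at or below the -15 dBV threshold — no compression; output -16 dBV.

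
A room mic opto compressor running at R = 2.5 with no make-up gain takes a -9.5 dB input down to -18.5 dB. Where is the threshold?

-24.5 dB

Gain reduction = -9.5 − (-18.5) = 9 dB; output overshoot = GR / (R − 1) = 9 / 1.5 = 6 dB.
Threshold = output − output overshoot = -18.5 − 6 = -24.5 dB.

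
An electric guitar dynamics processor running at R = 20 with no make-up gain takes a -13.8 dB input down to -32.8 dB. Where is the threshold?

-33.8 dB

Let T be the threshold. Output overshoot = (input overshoot)/R, so -32.8 − T = (-13.8 − T)/20.
20·(-32.8 − T) = -13.8 − T → 19·T = -656 − (-13.8) = -642.2.
T = -642.2/19 = -33.8 dB.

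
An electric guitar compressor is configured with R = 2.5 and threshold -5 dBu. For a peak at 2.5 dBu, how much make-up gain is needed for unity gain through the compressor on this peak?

The peak compresses to -5 + 7.5/2.5 = -2 dBu.
To reach 2.5 dBu requires 2.5 − (-2) = 4.5 dB of make-up.

4.5 dB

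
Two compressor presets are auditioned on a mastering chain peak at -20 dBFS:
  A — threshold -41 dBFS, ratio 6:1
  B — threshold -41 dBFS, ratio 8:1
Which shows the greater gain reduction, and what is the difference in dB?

B, by 0.875 dB

A: GR = 21 − 21/6 = 17.5 dB.
B: GR = 21 − 21/8 = 18.375 dB.
B applies 0.875 dB more gain reduction.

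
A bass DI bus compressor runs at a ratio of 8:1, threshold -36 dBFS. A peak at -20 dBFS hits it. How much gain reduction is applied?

14 dB

Overshoot = -20 − (-36) = 16 dB.
A 8:1 ratio leaves 2 dB of that excess.
So the signal is attenuated by 16 − 2 = 14 dB.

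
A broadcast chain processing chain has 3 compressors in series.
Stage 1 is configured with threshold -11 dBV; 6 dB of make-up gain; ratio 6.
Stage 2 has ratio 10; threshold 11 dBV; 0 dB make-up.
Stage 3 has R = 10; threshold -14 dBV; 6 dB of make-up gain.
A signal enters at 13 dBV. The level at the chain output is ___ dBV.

-6.7 dBV

Stage 1: overshoot 24 dB → 24/6 = 4 dB → -7 dBV; +6 dB make-up → -1 dBV.
Stage 2: -1 dBV is at or below the 11 dBV threshold — no compression; output -1 dBV.
Stage 3: 13 dB above -14 dBV, reduced 10:1 to 1.3 dB above → -12.7 dBV; +6 dB make-up → -6.7 dBV.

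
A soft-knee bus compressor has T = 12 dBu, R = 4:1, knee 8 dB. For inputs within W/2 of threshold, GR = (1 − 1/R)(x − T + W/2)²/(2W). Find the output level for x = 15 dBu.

x − T + W/2 = 15 − 12 + 4 = 7.
GR = (1 − 1/4) × 7² / 16 = 0.75 × 49 / 16 = 2.296875 dB.
Output = 15 − 2.296875 = 12.703125 dBu.

12.703125 dBu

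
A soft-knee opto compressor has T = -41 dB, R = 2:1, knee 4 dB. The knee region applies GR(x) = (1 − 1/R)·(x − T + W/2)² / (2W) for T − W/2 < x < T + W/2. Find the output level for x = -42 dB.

x − T + W/2 = -42 − (-41) + 2 = 1.
GR = (1 − 1/2) × 1² / 8 = 0.5 × 1 / 8 = 0.0625 dB.
Output = -42 − 0.0625 = -42.0625 dB.

-42.0625 dB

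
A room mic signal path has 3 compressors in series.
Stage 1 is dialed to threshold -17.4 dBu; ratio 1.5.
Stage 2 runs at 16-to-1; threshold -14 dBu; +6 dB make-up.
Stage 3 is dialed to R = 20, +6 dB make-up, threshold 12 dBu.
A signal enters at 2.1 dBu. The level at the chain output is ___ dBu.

Stage 1: 2.1 dBu is 19.5 dB over -17.4 dBu; at 1.5:1 that becomes 13 dB over, giving -4.4 dBu.
Stage 2: 9.6 dB above -14 dBu, reduced 16:1 to 0.6 dB above → -13.4 dBu; +6 dB make-up → -7.4 dBu.
Stage 3: -7.4 dBu is at or below the 12 dBu threshold — no compression; make-up brings it to -1.4 dBu.

-1.4 dBu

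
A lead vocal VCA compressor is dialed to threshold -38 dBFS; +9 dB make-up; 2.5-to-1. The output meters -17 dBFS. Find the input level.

Before make-up, the level was -17 − 9 = -26 dBFS.
The compressed level sits -26 − (-38) = 12 dB over threshold.
Before 2.5:1 compression the overshoot was 12 × 2.5 = 30 dB, so input = -38 + 30 = -8 dBFS.

-8 dBFS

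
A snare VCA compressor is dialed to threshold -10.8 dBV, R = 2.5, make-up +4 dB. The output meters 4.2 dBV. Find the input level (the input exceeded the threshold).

Stripping the +4 dB make-up gives 0.2 dBV at the gain stage.
The compressed level sits 0.2 − (-10.8) = 11 dB over threshold.
Before 2.5:1 compression the overshoot was 11 × 2.5 = 27.5 dB, so input = -10.8 + 27.5 = 16.7 dBV.

16.7 dBV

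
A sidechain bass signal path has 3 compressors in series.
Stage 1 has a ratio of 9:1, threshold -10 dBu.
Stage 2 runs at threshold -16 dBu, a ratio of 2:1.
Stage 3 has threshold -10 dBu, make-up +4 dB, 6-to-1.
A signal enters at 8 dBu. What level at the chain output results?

Stage 1: 18 dB above -10 dBu, reduced 9:1 to 2 dB above → -8 dBu.
Stage 2: overshoot 8 dB → 8/2 = 4 dB → -12 dBu.
Stage 3: -12 dBu is at or below the -10 dBu threshold — no compression; make-up brings it to -8 dBu.

-8 dBu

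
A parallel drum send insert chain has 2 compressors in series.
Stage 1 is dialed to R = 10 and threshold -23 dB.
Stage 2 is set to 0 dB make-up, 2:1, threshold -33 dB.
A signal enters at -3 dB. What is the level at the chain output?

Stage 1: overshoot 20 dB → 20/10 = 2 dB → -21 dB.
Stage 2: 12 dB above -33 dB, reduced 2:1 to 6 dB above → -27 dB.

-27 dB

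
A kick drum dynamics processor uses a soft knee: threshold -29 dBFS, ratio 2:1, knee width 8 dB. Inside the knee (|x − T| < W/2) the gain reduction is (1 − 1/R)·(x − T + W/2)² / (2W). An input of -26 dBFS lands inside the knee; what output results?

-27.53125 dBFS

x − T + W/2 = -26 − (-29) + 4 = 7.
GR = (1 − 1/2) × 7² / 16 = 0.5 × 49 / 16 = 1.53125 dB.
Output = -26 − 1.53125 = -27.53125 dBFS.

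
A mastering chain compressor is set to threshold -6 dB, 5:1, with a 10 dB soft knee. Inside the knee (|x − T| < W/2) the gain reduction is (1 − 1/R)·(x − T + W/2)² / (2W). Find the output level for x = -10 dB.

x − T + W/2 = -10 − (-6) + 5 = 1.
GR = (1 − 1/5) × 1² / 20 = 0.8 × 1 / 20 = 0.04 dB.
Output = -10 − 0.04 = -10.04 dB.

-10.04 dB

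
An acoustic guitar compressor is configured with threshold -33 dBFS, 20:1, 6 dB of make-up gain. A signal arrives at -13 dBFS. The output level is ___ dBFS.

-26 dBFS

Overshoot: -13 − (-33) = 20 dB.
20:1 compression reduces that to 20/20 = 1 dB over.
So the level is -33 + 1 = -32 dBFS; make-up adds 6 dB, giving -26 dBFS.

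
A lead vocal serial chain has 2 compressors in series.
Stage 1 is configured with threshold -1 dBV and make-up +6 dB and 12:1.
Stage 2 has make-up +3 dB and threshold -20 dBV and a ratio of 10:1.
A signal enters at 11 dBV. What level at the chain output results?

-14.4 dBV

Stage 1: 12 dB above -1 dBV, reduced 12:1 to 1 dB above → 0 dBV; +6 dB make-up → 6 dBV.
Stage 2: overshoot 26 dB → 26/10 = 2.6 dB → -17.4 dBV; +3 dB make-up → -14.4 dBV.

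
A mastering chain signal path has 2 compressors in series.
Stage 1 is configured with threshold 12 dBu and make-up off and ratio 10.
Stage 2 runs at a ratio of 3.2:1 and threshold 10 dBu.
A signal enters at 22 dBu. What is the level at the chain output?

Stage 1: 22 dBu is 10 dB over 12 dBu; at 10:1 that becomes 1 dB over, giving 13 dBu.
Stage 2: 13 dBu is 3 dB over 10 dBu; at 3.2:1 that becomes 0.9375 dB over, giving 10.9375 dBu.

10.9375 dBu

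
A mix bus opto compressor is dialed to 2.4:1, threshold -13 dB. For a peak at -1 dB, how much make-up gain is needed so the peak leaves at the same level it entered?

7 dB

Overshoot 12 dB → 12/2.4 = 5 dB after compression, so the compressed level is -13 + 5 = -8 dB.
Make-up = target − compressed = -1 − (-8) = 7 dB.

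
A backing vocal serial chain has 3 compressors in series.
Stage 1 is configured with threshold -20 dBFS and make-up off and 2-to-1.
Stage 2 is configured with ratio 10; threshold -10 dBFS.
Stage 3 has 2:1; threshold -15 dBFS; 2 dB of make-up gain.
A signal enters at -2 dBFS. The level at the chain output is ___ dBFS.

Stage 1: -2 dBFS is 18 dB over -20 dBFS; at 2:1 that becomes 9 dB over, giving -11 dBFS.
Stage 2: -11 dBFS ≤ -10 dBFS, so stage 2 doesn't engage; output -11 dBFS.
Stage 3: overshoot 4 dB → 4/2 = 2 dB → -13 dBFS; +2 dB make-up → -11 dBFS.

-11 dBFS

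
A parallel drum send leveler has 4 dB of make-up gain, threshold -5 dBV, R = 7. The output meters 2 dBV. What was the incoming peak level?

16 dBV

Remove make-up: 2 − 4 = -2 dBV.
Post-compression overshoot = -2 − (-5) = 3 dB.
Input overshoot = R × output overshoot = 21 dB → input = -5 + 21 = 16 dBV.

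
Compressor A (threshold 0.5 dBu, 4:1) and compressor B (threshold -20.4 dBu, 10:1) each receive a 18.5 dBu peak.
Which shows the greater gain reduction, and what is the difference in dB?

A: GR = 18 − 18/4 = 13.5 dB.
B: GR = 38.9 − 38.9/10 = 35.01 dB.
B reduces 21.51 dB more.

B, by 21.51 dB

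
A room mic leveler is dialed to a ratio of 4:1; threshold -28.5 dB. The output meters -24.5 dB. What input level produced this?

-12.5 dB

That's 4 dB above the -28.5 dB threshold.
Before 4:1 compression the overshoot was 4 × 4 = 16 dB, so input = -28.5 + 16 = -12.5 dB.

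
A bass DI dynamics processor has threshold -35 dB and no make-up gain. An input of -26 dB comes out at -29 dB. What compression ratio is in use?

1.5:1

Input overshoot = -26 − (-35) = 9 dB; output overshoot = -29 − (-35) = 6 dB.
Ratio = 9 / 6 = 1.5.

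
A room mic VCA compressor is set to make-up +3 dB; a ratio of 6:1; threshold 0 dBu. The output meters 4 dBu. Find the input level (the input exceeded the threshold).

Stripping the +3 dB make-up gives 1 dBu at the gain stage.
That's 1 dB above the 0 dBu threshold.
Input overshoot = R × output overshoot = 6 dB → input = 0 + 6 = 6 dBu.

6 dBu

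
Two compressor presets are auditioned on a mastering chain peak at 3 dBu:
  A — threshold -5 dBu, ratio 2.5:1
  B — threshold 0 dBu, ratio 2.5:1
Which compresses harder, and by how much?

A: 8 dB over, compressed to 3.2 dB over, so 4.8 dB of GR.
B: 3 dB over, compressed to 1.2 dB over, so 1.8 dB of GR.
A reduces 3 dB more.

A, by 3 dB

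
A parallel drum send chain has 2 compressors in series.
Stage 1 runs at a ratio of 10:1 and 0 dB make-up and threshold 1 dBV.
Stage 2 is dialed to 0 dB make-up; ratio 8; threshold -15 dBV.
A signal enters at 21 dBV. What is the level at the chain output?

-12.75 dBV

Stage 1: 20 dB above 1 dBV, reduced 10:1 to 2 dB above → 3 dBV.
Stage 2: 3 dBV is 18 dB over -15 dBV; at 8:1 that becomes 2.25 dB over, giving -12.75 dBV.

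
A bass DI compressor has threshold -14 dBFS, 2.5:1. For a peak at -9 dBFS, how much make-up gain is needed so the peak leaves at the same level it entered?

Overshoot 5 dB → 5/2.5 = 2 dB after compression, so the compressed level is -14 + 2 = -12 dBFS.
Make-up = target − compressed = -9 − (-12) = 3 dB.

3 dB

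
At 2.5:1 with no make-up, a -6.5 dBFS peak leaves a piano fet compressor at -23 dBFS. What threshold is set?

Let T be the threshold. Output overshoot = (input overshoot)/R, so -23 − T = (-6.5 − T)/2.5.
2.5·(-23 − T) = -6.5 − T → 1.5·T = -57.5 − (-6.5) = -51.
T = -51/1.5 = -34 dBFS.

-34 dBFS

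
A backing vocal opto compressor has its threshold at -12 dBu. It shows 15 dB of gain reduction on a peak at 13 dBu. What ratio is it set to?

2.5:1

Input overshoot = 13 − (-12) = 25 dB.
Output overshoot = 25 − 15 = 10 dB.
Ratio = input overshoot / output overshoot = 25 / 10 = 2.5.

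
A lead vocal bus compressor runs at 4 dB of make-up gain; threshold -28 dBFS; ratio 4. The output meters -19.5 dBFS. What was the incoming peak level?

Before make-up, the level was -19.5 − 4 = -23.5 dBFS.
The compressed level sits -23.5 − (-28) = 4.5 dB over threshold.
Undo the ratio: input overshoot = 4.5 × 4 = 18 dB, giving input = -10 dBFS.

-10 dBFS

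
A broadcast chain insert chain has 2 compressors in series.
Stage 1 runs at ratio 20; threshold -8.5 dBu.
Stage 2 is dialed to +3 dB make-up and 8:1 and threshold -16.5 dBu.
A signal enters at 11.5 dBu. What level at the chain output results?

-12.375 dBu

Stage 1: 20 dB above -8.5 dBu, reduced 20:1 to 1 dB above → -7.5 dBu.
Stage 2: overshoot 9 dB → 9/8 = 1.125 dB → -15.375 dBu; +3 dB make-up → -12.375 dBu.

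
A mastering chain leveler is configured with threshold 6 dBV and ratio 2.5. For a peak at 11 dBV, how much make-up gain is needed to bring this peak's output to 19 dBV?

11 dB

The peak compresses to 6 + 5/2.5 = 8 dBV.
To reach 19 dBV requires 19 − 8 = 11 dB of make-up.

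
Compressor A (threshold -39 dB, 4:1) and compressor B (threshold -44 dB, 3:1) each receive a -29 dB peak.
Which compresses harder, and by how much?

B, by 2.5 dB

A: GR = 10 − 10/4 = 7.5 dB.
B: GR = 15 − 15/3 = 10 dB.
B reduces 2.5 dB more.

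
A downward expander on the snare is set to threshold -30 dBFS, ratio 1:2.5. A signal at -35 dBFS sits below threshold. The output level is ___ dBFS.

-42.5 dBFS

The input is 5 dB below the -30 dBFS threshold.
A 1:2.5 expander multiplies undershoot by 2.5: 5 × 2.5 = 12.5 dB below threshold.
Output = -30 − 12.5 = -42.5 dBFS.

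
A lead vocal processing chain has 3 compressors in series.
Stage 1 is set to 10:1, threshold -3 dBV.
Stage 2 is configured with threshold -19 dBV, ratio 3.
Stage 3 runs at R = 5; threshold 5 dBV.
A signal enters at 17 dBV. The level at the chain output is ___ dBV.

Stage 1: 17 dBV is 20 dB over -3 dBV; at 10:1 that becomes 2 dB over, giving -1 dBV.
Stage 2: 18 dB above -19 dBV, reduced 3:1 to 6 dB above → -13 dBV.
Stage 3: -13 dBV ≤ 5 dBV, so stage 3 doesn't engage; output -13 dBV.

-13 dBV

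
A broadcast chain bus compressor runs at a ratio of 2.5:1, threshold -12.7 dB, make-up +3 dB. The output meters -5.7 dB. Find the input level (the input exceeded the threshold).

Before make-up, the level was -5.7 − 3 = -8.7 dB.
Post-compression overshoot = -8.7 − (-12.7) = 4 dB.
Before 2.5:1 compression the overshoot was 4 × 2.5 = 10 dB, so input = -12.7 + 10 = -2.7 dB.

-2.7 dB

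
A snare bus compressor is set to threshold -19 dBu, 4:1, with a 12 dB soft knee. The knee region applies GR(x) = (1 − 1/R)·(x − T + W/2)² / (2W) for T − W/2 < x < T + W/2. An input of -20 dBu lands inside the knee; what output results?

-20.78125 dBu

x − T + W/2 = -20 − (-19) + 6 = 5.
GR = (1 − 1/4) × 5² / 24 = 0.75 × 25 / 24 = 0.78125 dB.
Output = -20 − 0.78125 = -20.78125 dBu.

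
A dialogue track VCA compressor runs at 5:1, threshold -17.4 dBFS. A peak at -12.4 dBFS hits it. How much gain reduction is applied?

4 dB

Overshoot = -12.4 − (-17.4) = 5 dB.
After 5:1 compression the overshoot becomes 5/5 = 1 dB.
Gain reduction = 5 − 1 = 4 dB.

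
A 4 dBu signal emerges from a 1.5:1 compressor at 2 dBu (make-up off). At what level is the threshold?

-2 dBu

Let T be the threshold. Output overshoot = (input overshoot)/R, so 2 − T = (4 − T)/1.5.
1.5·(2 − T) = 4 − T → 0.5·T = 3 − 4 = -1.
T = -1/0.5 = -2 dBu.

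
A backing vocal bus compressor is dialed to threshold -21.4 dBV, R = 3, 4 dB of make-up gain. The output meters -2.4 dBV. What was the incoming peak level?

Stripping the +4 dB make-up gives -6.4 dBV at the gain stage.
That's 15 dB above the -21.4 dBV threshold.
Before 3:1 compression the overshoot was 15 × 3 = 45 dB, so input = -21.4 + 45 = 23.6 dBV.

23.6 dBV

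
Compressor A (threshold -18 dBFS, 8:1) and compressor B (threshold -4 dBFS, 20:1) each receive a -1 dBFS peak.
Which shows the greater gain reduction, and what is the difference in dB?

A: 17 dB over, compressed to 2.125 dB over, so 14.875 dB of GR.
B: 3 dB over, compressed to 0.15 dB over, so 2.85 dB of GR.
A applies 12.025 dB more gain reduction.

A, by 12.025 dB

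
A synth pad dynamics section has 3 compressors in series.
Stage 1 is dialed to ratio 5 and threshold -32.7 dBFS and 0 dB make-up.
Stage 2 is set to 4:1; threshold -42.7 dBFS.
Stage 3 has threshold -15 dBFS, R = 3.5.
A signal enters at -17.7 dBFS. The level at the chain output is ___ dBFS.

Stage 1: overshoot 15 dB → 15/5 = 3 dB → -29.7 dBFS.
Stage 2: -29.7 dBFS is 13 dB over -42.7 dBFS; at 4:1 that becomes 3.25 dB over, giving -39.45 dBFS.
Stage 3: -39.45 dBFS ≤ -15 dBFS, so stage 3 doesn't engage; output -39.45 dBFS.

-39.45 dBFS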